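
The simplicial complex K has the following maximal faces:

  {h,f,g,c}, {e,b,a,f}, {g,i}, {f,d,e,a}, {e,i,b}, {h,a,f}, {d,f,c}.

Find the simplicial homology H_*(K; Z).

H_0 ≅ Z,  H_1 ≅ Z,  H_2 = 0,  H_3 = 0.

Take the total order a < b < c < d < e < f < g < h < i on the vertex set. Then K (dimension 3) consists of the simplices:

  0-simplices (9): a, b, c, d, e, f, g, h, i
  1-simplices (20): ab, ad, ae, af, ah, be, bf, bi, cd, cf, cg, ch, de, df, ef, ei, fg, fh, gh, gi
  2-simplices (14): abe, abf, ade, adf, aef, afh, bef, bei, cdf, cfg, cfh, cgh, def, fgh
  3-simplices (3): abef, adef, cfgh

giving chain groups C_0 ≅ Z^9, C_1 ≅ Z^20, C_2 ≅ Z^14, C_3 ≅ Z^3.

Boundary ∂_1: C_1 → C_0 sends each edge [p,q] (with p < q) to q − p. For instance
  ∂fg = g − f.
This gives a 9×20 integer matrix of rank 8; reducing to Smith normal form yields diagonal entries (1,1,1,1,1,1,1,1).

The boundary map ∂_2: C_2 → C_1 acts by ∂[p,q,r] = [q,r] − [p,r] + [p,q]. For instance
  ∂cgh = gh − ch + cg,
  ∂fgh = gh − fh + fg.
The resulting 20×14 matrix has rank 11, and its Smith normal form has invariant factors (1,1,1,1,1,1,1,1,1,1,1).

Boundary ∂_3: C_3 → C_2 sends each 3-simplex σ to the alternating sum Σ_i (−1)^i (σ with its i-th vertex removed). For instance
  ∂adef = def − aef + adf − ade,
  ∂cfgh = fgh − cgh + cfh − cfg.
As a 14×3 matrix over Z this has rank 3, with invariant factors (1,1,1).

From H_k ≅ ker(∂_k) / im(∂_{k+1}) we obtain:

  H_0: rank C_0 − rank ∂_1 = 9 − 8 = 1, and the invariant factors of ∂_1 are all 1, so H_0 = Z.
  H_1: rank ker ∂_1 − rank ∂_2 = (20 − 8) − 11 = 1, and the invariant factors of ∂_2 are all 1, so H_1 = Z.
  H_2: rank ker ∂_2 − rank ∂_3 = (14 − 11) − 3 = 0, and the invariant factors of ∂_3 are all 1, so H_2 = 0.
  H_3: rank ker ∂_3 − rank ∂_4 = (3 − 3) − 0 = 0, and there is no ∂_4, so H_3 = 0.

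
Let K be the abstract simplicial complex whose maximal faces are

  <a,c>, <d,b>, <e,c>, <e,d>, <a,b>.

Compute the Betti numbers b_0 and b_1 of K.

b_0 = 1, b_1 = 1.

We work with the vertex ordering a < b < c < d < e. The simplices of K, each written with vertices in increasing order, are:

  0-simplices (5): a, b, c, d, e
  1-simplices (5): ab, ac, bd, ce, de

Hence C_0 ≅ Z^5, C_1 ≅ Z^5.

∂_1: C_1 → C_0 sends each edge [p,q] (with p < q) to q − p.
This gives a 5×5 integer matrix of rank 4; reducing to Smith normal form yields diagonal entries (1,1,1,1).

From H_k ≅ ker(∂_k) / im(∂_{k+1}) we obtain:

  H_0: rank C_0 − rank ∂_1 = 5 − 4 = 1, and the invariant factors of ∂_1 are all 1, so H_0 ≅ Z.
  H_1: rank ker ∂_1 − rank ∂_2 = (5 − 4) − 0 = 1, and there is no ∂_2, so H_1 ≅ Z.

(K is a triangulation of the circle S^1.)

Hence the Betti numbers are b_0 = 1, b_1 = 1.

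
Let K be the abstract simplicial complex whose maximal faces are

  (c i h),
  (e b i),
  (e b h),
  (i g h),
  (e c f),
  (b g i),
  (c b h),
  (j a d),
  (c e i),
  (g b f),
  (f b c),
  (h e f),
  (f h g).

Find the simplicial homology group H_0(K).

We work with the vertex ordering a < b < c < d < e < f < g < h < i < j. The simplices of K, each written with vertices in increasing order, are:

  0-simplices (10): a, b, c, d, e, f, g, h, i, j
  1-simplices (21): ad, aj, bc, be, bf, bg, bh, bi, ce, cf, ch, ci, dj, ef, eh, ei, fg, fh, gh, gi, hi
  2-simplices (13): adj, bcf, bch, beh, bei, bfg, bgi, cef, cei, chi, efh, fgh, ghi

giving chain groups C_0 ≅ Z^10, C_1 ≅ Z^21, C_2 ≅ Z^13.

∂_1: C_1 → C_0 maps an edge to its endpoints' difference, ∂[p,q] = q − p. For instance
  ∂fh = h − f.
As a 10×21 matrix over Z this has rank 8, with invariant factors (1,1,1,1,1,1,1,1).

Boundary ∂_2: C_2 → C_1 acts by ∂[p,q,r] = [q,r] − [p,r] + [p,q]. For instance
  ∂beh = eh − bh + be,
  ∂bch = ch − bh + bc.
This gives a 21×13 integer matrix of rank 13; reducing to Smith normal form yields diagonal entries (1,1,1,1,1,1,1,1,1,1,1,1,2).

Now H_k = ker ∂_k / im ∂_{k+1}, so:

  H_0: rank C_0 − rank ∂_1 = 10 − 8 = 2, and the invariant factors of ∂_1 are all 1, so H_0 ≅ Z^2.

H_0 = Z^2.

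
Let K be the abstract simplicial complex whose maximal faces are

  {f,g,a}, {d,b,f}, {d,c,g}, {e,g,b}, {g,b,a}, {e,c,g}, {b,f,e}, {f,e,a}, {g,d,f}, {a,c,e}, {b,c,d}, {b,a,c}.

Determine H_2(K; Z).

H_2 ≅ 0.

We work with the vertex ordering a < b < c < d < e < f < g. The simplices of K, each written with vertices in increasing order, are:

  0-simplices (7): a, b, c, d, e, f, g
  1-simplices (18): ab, ac, ae, af, ag, bc, bd, be, bf, bg, cd, ce, cg, df, dg, ef, eg, fg
  2-simplices (12): abc, abg, ace, aef, afg, bcd, bdf, bef, beg, cdg, ceg, dfg

Hence C_0 ≅ Z^7, C_1 ≅ Z^18, C_2 ≅ Z^12.

Boundary ∂_1: C_1 → C_0 sends each edge [p,q] (with p < q) to q − p. For instance
  ∂bc = c − b.
The 7×18 boundary matrix has rank 6 and Smith normal form diag(1,1,1,1,1,1).

Boundary ∂_2: C_2 → C_1 maps a triangle to the signed sum of its edges. For instance
  ∂bdf = df − bf + bd,
  ∂afg = fg − ag + af.
As a 18×12 matrix over Z this has rank 12, with invariant factors (1,1,1,1,1,1,1,1,1,1,1,2).

Computing H_k = (kernel of ∂_k) / (image of ∂_{k+1}):

  H_2: rank ker ∂_2 − rank ∂_3 = (12 − 12) − 0 = 0, and there is no ∂_3, so H_2 = 0.

(K is a triangulation of the real projective plane RP^2.)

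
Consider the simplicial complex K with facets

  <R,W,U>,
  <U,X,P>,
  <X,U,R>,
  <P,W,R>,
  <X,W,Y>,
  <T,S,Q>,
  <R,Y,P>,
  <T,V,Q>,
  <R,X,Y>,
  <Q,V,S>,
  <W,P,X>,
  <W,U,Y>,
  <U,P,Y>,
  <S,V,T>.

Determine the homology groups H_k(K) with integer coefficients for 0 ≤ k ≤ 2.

We work with the vertex ordering P < Q < R < S < T < U < V < W < X < Y. The simplices of K, each written with vertices in increasing order, are:

  0-simplices (10): P, Q, R, S, T, U, V, W, X, Y
  1-simplices (21): PR, PU, PW, PX, PY, QS, QT, QV, RU, RW, RX, RY, ST, SV, TV, UW, UX, UY, WX, WY, XY
  2-simplices (14): PRW, PRY, PUX, PUY, PWX, QST, QSV, QTV, RUW, RUX, RXY, STV, UWY, WXY

giving chain groups C_0 ≅ Z^10, C_1 ≅ Z^21, C_2 ≅ Z^14.

The boundary map ∂_1: C_1 → C_0 sends each edge [p,q] (with p < q) to q − p. For instance
  ∂PR = R − P.
The 10×21 boundary matrix has rank 8 and Smith normal form diag(1,1,1,1,1,1,1,1).

∂_2: C_2 → C_1 maps a triangle to the signed sum of its edges. For instance
  ∂RUW = UW − RW + RU,
  ∂PRY = RY − PY + PR.
The resulting 21×14 matrix has rank 13, and its Smith normal form has invariant factors (1,1,1,1,1,1,1,1,1,1,1,1,2).

Now H_k = ker ∂_k / im ∂_{k+1}, so:

  H_0: rank C_0 − rank ∂_1 = 10 − 8 = 2, and the invariant factors of ∂_1 are all 1, so H_0 = Z^2.
  H_1: rank ker ∂_1 − rank ∂_2 = (21 − 8) − 13 = 0, and ∂_2 has invariant factor 2 > 1, so H_1 = Z/2.
  H_2: rank ker ∂_2 − rank ∂_3 = (14 − 13) − 0 = 1, and there is no ∂_3, so H_2 = Z.

As a check, the Euler characteristic is 10 − 21 + 14 = 3, which agrees with 2 − 0 + 1 = 3.

H_0 ≅ Z^2,  H_1 ≅ Z/2,  H_2 ≅ Z.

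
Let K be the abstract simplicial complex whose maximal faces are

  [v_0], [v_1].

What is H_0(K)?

H_0 ≅ Z^2.

We work with the vertex ordering v_0 < v_1. The simplices of K, each written with vertices in increasing order, are:

  0-simplices (2): [v_0], [v_1]

giving chain groups C_0 ≅ Z^2.

Computing H_k = (kernel of ∂_k) / (image of ∂_{k+1}):

  H_0: rank C_0 − rank ∂_1 = 2 − 0 = 2, and there is no ∂_1, so H_0 = Z^2.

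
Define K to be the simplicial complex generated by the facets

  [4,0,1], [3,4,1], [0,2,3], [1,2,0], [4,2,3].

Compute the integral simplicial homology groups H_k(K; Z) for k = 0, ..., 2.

Fix the vertex order 0 < 1 < 2 < 3 < 4 and write every simplex with vertices in increasing order. Then dim K = 2 and the simplices of K are:

  0-simplices (5): [0], [1], [2], [3], [4]
  1-simplices (10): [0,1], [0,2], [0,3], [0,4], [1,2], [1,3], [1,4], [2,3], [2,4], [3,4]
  2-simplices (5): [0,1,2], [0,1,4], [0,2,3], [1,3,4], [2,3,4]

so the chain groups are C_0 ≅ Z^5, C_1 ≅ Z^10, C_2 ≅ Z^5.

∂_1: C_1 → C_0 is given by ∂[p,q] = [q] − [p].
This gives a 5×10 integer matrix of rank 4; reducing to Smith normal form yields diagonal entries (1,1,1,1).

The boundary map ∂_2: C_2 → C_1 maps a triangle to the signed sum of its edges. For instance
  ∂[1,3,4] = [3,4] − [1,4] + [1,3],
  ∂[0,1,4] = [1,4] − [0,4] + [0,1].
This gives a 10×5 integer matrix of rank 5; reducing to Smith normal form yields diagonal entries (1,1,1,1,1).

Computing H_k = (kernel of ∂_k) / (image of ∂_{k+1}):

  H_0: rank C_0 − rank ∂_1 = 5 − 4 = 1, and the invariant factors of ∂_1 are all 1, so H_0 = Z.
  H_1: rank ker ∂_1 − rank ∂_2 = (10 − 4) − 5 = 1, and the invariant factors of ∂_2 are all 1, so H_1 = Z.
  H_2: rank ker ∂_2 − rank ∂_3 = (5 − 5) − 0 = 0, and there is no ∂_3, so H_2 = 0.

H_0 = Z,  H_1 = Z,  H_2 = 0.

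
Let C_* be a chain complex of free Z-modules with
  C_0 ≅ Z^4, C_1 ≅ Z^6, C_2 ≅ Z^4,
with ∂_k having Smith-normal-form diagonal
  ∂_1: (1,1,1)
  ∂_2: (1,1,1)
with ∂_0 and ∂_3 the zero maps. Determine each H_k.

H_0 ≅ Z,  H_1 = 0,  H_2 ≅ Z.

H_0: b_0 = 4 − 0 − 3 = 1; torsion from ∂_1 factors > 1: none. So H_0 ≅ Z.
H_1: b_1 = 6 − 3 − 3 = 0; torsion from ∂_2 factors > 1: none. So H_1 ≅ 0.
H_2: b_2 = 4 − 3 − 0 = 1; torsion from ∂_3 factors > 1: none. So H_2 ≅ Z.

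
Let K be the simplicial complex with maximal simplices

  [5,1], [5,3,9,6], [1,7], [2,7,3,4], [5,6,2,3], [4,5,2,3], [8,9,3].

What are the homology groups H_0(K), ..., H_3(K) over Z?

H_0 ≅ Z,  H_1 ≅ Z,  H_2 = 0,  H_3 = 0.

We work with the vertex ordering 1 < 2 < 3 < 4 < 5 < 6 < 7 < 8 < 9. The simplices of K, each written with vertices in increasing order, are:

  0-simplices (9): [1], [2], [3], [4], [5], [6], [7], [8], [9]
  1-simplices (19): [1,5], [1,7], [2,3], [2,4], [2,5], [2,6], [2,7], [3,4], [3,5], [3,6], [3,7], [3,8], [3,9], [4,5], [4,7], [5,6], [5,9], [6,9], [8,9]
  2-simplices (14): [2,3,4], [2,3,5], [2,3,6], [2,3,7], [2,4,5], [2,4,7], [2,5,6], [3,4,5], [3,4,7], [3,5,6], [3,5,9], [3,6,9], [3,8,9], [5,6,9]
  3-simplices (4): [2,3,4,5], [2,3,4,7], [2,3,5,6], [3,5,6,9]

giving chain groups C_0 ≅ Z^9, C_1 ≅ Z^19, C_2 ≅ Z^14, C_3 ≅ Z^4.

∂_1: C_1 → C_0 is given by ∂[p,q] = [q] − [p]. For instance
  ∂[2,6] = [6] − [2].
The resulting 9×19 matrix has rank 8, and its Smith normal form has invariant factors (1,1,1,1,1,1,1,1).

∂_2: C_2 → C_1 sends each 2-simplex [p,q,r] to [q,r] − [p,r] + [p,q]. For instance
  ∂[3,4,5] = [4,5] − [3,5] + [3,4],
  ∂[2,5,6] = [5,6] − [2,6] + [2,5].
The 19×14 boundary matrix has rank 10 and Smith normal form diag(1,1,1,1,1,1,1,1,1,1).

∂_3: C_3 → C_2 sends each 3-simplex σ to the alternating sum Σ_i (−1)^i (σ with its i-th vertex removed). For instance
  ∂[2,3,5,6] = [3,5,6] − [2,5,6] + [2,3,6] − [2,3,5],
  ∂[3,5,6,9] = [5,6,9] − [3,6,9] + [3,5,9] − [3,5,6].
The resulting 14×4 matrix has rank 4, and its Smith normal form has invariant factors (1,1,1,1).

Computing H_k = (kernel of ∂_k) / (image of ∂_{k+1}):

  H_0: rank C_0 − rank ∂_1 = 9 − 8 = 1, and the invariant factors of ∂_1 are all 1, so H_0 = Z.
  H_1: rank ker ∂_1 − rank ∂_2 = (19 − 8) − 10 = 1, and the invariant factors of ∂_2 are all 1, so H_1 = Z.
  H_2: rank ker ∂_2 − rank ∂_3 = (14 − 10) − 4 = 0, and the invariant factors of ∂_3 are all 1, so H_2 = 0.
  H_3: rank ker ∂_3 − rank ∂_4 = (4 − 4) − 0 = 0, and there is no ∂_4, so H_3 = 0.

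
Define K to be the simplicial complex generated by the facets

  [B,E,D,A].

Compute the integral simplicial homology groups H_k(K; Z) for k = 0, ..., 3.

Order the vertices as A < B < D < E. Listing each simplex with vertices in this order, K has dimension 3 with simplices:

  0-simplices (4): A, B, D, E
  1-simplices (6): AB, AD, AE, BD, BE, DE
  2-simplices (4): ABD, ABE, ADE, BDE
  3-simplices (1): ABDE

Hence C_0 ≅ Z^4, C_1 ≅ Z^6, C_2 ≅ Z^4, C_3 ≅ Z^1.

The boundary map ∂_1: C_1 → C_0 sends each edge [p,q] (with p < q) to q − p. For instance
  ∂BD = D − B.
The resulting 4×6 matrix has rank 3, and its Smith normal form has invariant factors (1,1,1).

The boundary map ∂_2: C_2 → C_1 acts by ∂[p,q,r] = [q,r] − [p,r] + [p,q]. For instance
  ∂BDE = DE − BE + BD,
  ∂ADE = DE − AE + AD.
As a 6×4 matrix over Z this has rank 3, with invariant factors (1,1,1).

The boundary map ∂_3: C_3 → C_2 sends each 3-simplex σ to the alternating sum Σ_i (−1)^i (σ with its i-th vertex removed). For instance
  ∂ABDE = BDE − ADE + ABE − ABD.
As a 4×1 matrix over Z this has rank 1, with invariant factors (1).

From H_k ≅ ker(∂_k) / im(∂_{k+1}) we obtain:

  H_0: rank C_0 − rank ∂_1 = 4 − 3 = 1, and the invariant factors of ∂_1 are all 1, so H_0 = Z.
  H_1: rank ker ∂_1 − rank ∂_2 = (6 − 3) − 3 = 0, and the invariant factors of ∂_2 are all 1, so H_1 = 0.
  H_2: rank ker ∂_2 − rank ∂_3 = (4 − 3) − 1 = 0, and the invariant factors of ∂_3 are all 1, so H_2 = 0.
  H_3: rank ker ∂_3 − rank ∂_4 = (1 − 1) − 0 = 0, and there is no ∂_4, so H_3 = 0.

(K is a triangulation of the 3-simplex.)

H_0 = Z,  H_1 = 0,  H_2 = 0,  H_3 = 0.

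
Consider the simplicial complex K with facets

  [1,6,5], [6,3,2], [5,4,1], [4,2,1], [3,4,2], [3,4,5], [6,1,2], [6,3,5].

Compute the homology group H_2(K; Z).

Fix the vertex order 1 < 2 < 3 < 4 < 5 < 6 and write every simplex with vertices in increasing order. Then dim K = 2 and the simplices of K are:

  0-simplices (6): [1], [2], [3], [4], [5], [6]
  1-simplices (12): [1,2], [1,4], [1,5], [1,6], [2,3], [2,4], [2,6], [3,4], [3,5], [3,6], [4,5], [5,6]
  2-simplices (8): [1,2,4], [1,2,6], [1,4,5], [1,5,6], [2,3,4], [2,3,6], [3,4,5], [3,5,6]

giving chain groups C_0 ≅ Z^6, C_1 ≅ Z^12, C_2 ≅ Z^8.

∂_1: C_1 → C_0 maps an edge to its endpoints' difference, ∂[p,q] = q − p.
As a 6×12 matrix over Z this has rank 5, with invariant factors (1,1,1,1,1).

Boundary ∂_2: C_2 → C_1 acts by ∂[p,q,r] = [q,r] − [p,r] + [p,q]. For instance
  ∂[3,4,5] = [4,5] − [3,5] + [3,4],
  ∂[1,2,6] = [2,6] − [1,6] + [1,2].
As a 12×8 matrix over Z this has rank 7, with invariant factors (1,1,1,1,1,1,1).

Now H_k = ker ∂_k / im ∂_{k+1}, so:

  H_2: rank ker ∂_2 − rank ∂_3 = (8 − 7) − 0 = 1, and there is no ∂_3, so H_2 ≅ Z.

H_2 ≅ Z.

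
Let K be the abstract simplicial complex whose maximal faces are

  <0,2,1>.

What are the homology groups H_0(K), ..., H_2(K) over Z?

H_0 = Z,  H_1 = 0,  H_2 = 0.

Take the total order 0 < 1 < 2 on the vertex set. Then K (dimension 2) consists of the simplices:

  0-simplices (3): [0], [1], [2]
  1-simplices (3): [0,1], [0,2], [1,2]
  2-simplices (1): [0,1,2]

giving chain groups C_0 ≅ Z^3, C_1 ≅ Z^3, C_2 ≅ Z^1.

The boundary map ∂_1: C_1 → C_0 sends each edge [p,q] (with p < q) to q − p.
The 3×3 boundary matrix has rank 2 and Smith normal form diag(1,1).

∂_2: C_2 → C_1 acts by ∂[p,q,r] = [q,r] − [p,r] + [p,q]. For instance
  ∂[0,1,2] = [1,2] − [0,2] + [0,1].
The resulting 3×1 matrix has rank 1, and its Smith normal form has invariant factors (1).

Now H_k = ker ∂_k / im ∂_{k+1}, so:

  H_0: rank C_0 − rank ∂_1 = 3 − 2 = 1, and the invariant factors of ∂_1 are all 1, so H_0 ≅ Z.
  H_1: rank ker ∂_1 − rank ∂_2 = (3 − 2) − 1 = 0, and the invariant factors of ∂_2 are all 1, so H_1 ≅ 0.
  H_2: rank ker ∂_2 − rank ∂_3 = (1 − 1) − 0 = 0, and there is no ∂_3, so H_2 ≅ 0.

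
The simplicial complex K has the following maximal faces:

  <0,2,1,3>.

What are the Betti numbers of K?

b_0 = 1, b_1 = 0, b_2 = 0, b_3 = 0.

K has 4 vertices, 6 edges, 4 triangles, 1 3-simplex.
rank ∂_0 = 0, rank ∂_1 = 3 ⇒ b_0 = 4 − 0 − 3 = 1; all invariant factors of ∂_1 are 1 so no torsion. So H_0 = Z.
rank ∂_1 = 3, rank ∂_2 = 3 ⇒ b_1 = 6 − 3 − 3 = 0; all invariant factors of ∂_2 are 1 so no torsion. So H_1 = 0.
rank ∂_2 = 3, rank ∂_3 = 1 ⇒ b_2 = 4 − 3 − 1 = 0; all invariant factors of ∂_3 are 1 so no torsion. So H_2 = 0.
rank ∂_3 = 1, rank ∂_4 = 0 ⇒ b_3 = 1 − 1 − 0 = 0. So H_3 = 0.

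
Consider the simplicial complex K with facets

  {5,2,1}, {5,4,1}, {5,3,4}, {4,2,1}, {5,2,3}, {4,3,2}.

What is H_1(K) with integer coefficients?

H_1 = 0.

Fix the vertex order 1 < 2 < 3 < 4 < 5 and write every simplex with vertices in increasing order. Then dim K = 2 and the simplices of K are:

  0-simplices (5): [1], [2], [3], [4], [5]
  1-simplices (9): [1,2], [1,4], [1,5], [2,3], [2,4], [2,5], [3,4], [3,5], [4,5]
  2-simplices (6): [1,2,4], [1,2,5], [1,4,5], [2,3,4], [2,3,5], [3,4,5]

Hence C_0 ≅ Z^5, C_1 ≅ Z^9, C_2 ≅ Z^6.

∂_1: C_1 → C_0 maps an edge to its endpoints' difference, ∂[p,q] = q − p. For instance
  ∂[2,3] = [3] − [2].
The 5×9 boundary matrix has rank 4 and Smith normal form diag(1,1,1,1).

The boundary map ∂_2: C_2 → C_1 maps a triangle to the signed sum of its edges. For instance
  ∂[2,3,5] = [3,5] − [2,5] + [2,3],
  ∂[1,2,5] = [2,5] − [1,5] + [1,2].
The resulting 9×6 matrix has rank 5, and its Smith normal form has invariant factors (1,1,1,1,1).

Computing H_k = (kernel of ∂_k) / (image of ∂_{k+1}):

  H_1: rank ker ∂_1 − rank ∂_2 = (9 − 4) − 5 = 0, and the invariant factors of ∂_2 are all 1, so H_1 = 0.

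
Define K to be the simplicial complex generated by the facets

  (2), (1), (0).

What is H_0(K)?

Take the total order 0 < 1 < 2 on the vertex set. Then K (dimension 0) consists of the simplices:

  0-simplices (3): [0], [1], [2]

Hence C_0 ≅ Z^3.

From H_k ≅ ker(∂_k) / im(∂_{k+1}) we obtain:

  H_0: rank C_0 − rank ∂_1 = 3 − 0 = 3, and there is no ∂_1, so H_0 = Z^3.

(K is a triangulation of a set of 3 points.)

H_0 ≅ Z^3.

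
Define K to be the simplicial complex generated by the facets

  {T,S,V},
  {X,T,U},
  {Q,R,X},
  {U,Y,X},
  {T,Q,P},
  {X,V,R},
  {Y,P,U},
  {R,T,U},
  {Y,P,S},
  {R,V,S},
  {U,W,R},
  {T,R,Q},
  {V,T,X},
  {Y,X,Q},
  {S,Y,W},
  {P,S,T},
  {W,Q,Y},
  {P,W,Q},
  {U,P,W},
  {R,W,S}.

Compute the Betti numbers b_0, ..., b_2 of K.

b_0 = 1, b_1 = 1, b_2 = 0.

Take the total order P < Q < R < S < T < U < V < W < X < Y on the vertex set. Then K (dimension 2) consists of the simplices:

  0-simplices (10): P, Q, R, S, T, U, V, W, X, Y
  1-simplices (30): PQ, PS, PT, PU, PW, PY, QR, QT, QW, QX, QY, RS, RT, RU, RV, RW, RX, ST, SV, SW, SY, TU, TV, TX, UW, UX, UY, VX, WY, XY
  2-simplices (20): PQT, PQW, PST, PSY, PUW, PUY, QRT, QRX, QWY, QXY, RSV, RSW, RTU, RUW, RVX, STV, SWY, TUX, TVX, UXY

giving chain groups C_0 ≅ Z^10, C_1 ≅ Z^30, C_2 ≅ Z^20.

Boundary ∂_1: C_1 → C_0 sends each edge [p,q] (with p < q) to q − p. For instance
  ∂RW = W − R.
The 10×30 boundary matrix has rank 9 and Smith normal form diag(1,1,1,1,1,1,1,1,1).

Boundary ∂_2: C_2 → C_1 maps a triangle to the signed sum of its edges. For instance
  ∂RUW = UW − RW + RU,
  ∂UXY = XY − UY + UX.
As a 30×20 matrix over Z this has rank 20, with invariant factors (1,1,1,1,1,1,1,1,1,1,1,1,1,1,1,1,1,1,1,2).

Computing H_k = (kernel of ∂_k) / (image of ∂_{k+1}):

  H_0: rank C_0 − rank ∂_1 = 10 − 9 = 1, and the invariant factors of ∂_1 are all 1, so H_0 = Z.
  H_1: rank ker ∂_1 − rank ∂_2 = (30 − 9) − 20 = 1, and ∂_2 has invariant factor 2 > 1, so H_1 = Z ⊕ Z/2Z.
  H_2: rank ker ∂_2 − rank ∂_3 = (20 − 20) − 0 = 0, and there is no ∂_3, so H_2 = 0.

(K is a triangulation of the Klein bottle.)

Hence the Betti numbers are b_0 = 1, b_1 = 1, b_2 = 0.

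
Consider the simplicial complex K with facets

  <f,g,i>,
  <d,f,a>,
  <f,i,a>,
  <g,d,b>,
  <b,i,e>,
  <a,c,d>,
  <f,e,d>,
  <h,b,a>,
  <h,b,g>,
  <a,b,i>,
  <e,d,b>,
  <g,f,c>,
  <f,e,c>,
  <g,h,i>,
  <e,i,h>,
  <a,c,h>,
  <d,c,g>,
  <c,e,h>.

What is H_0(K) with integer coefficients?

H_0 ≅ Z.

Take the total order a < b < c < d < e < f < g < h < i on the vertex set. Then K (dimension 2) consists of the simplices:

  0-simplices (9): a, b, c, d, e, f, g, h, i
  1-simplices (27): ab, ac, ad, af, ah, ai, bd, be, bg, bh, bi, cd, ce, cf, cg, ch, de, df, dg, ef, eh, ei, fg, fi, gh, gi, hi
  2-simplices (18): abh, abi, acd, ach, adf, afi, bde, bdg, bei, bgh, cdg, cef, ceh, cfg, def, ehi, fgi, ghi

giving chain groups C_0 ≅ Z^9, C_1 ≅ Z^27, C_2 ≅ Z^18.

The boundary map ∂_1: C_1 → C_0 is given by ∂[p,q] = [q] − [p]. For instance
  ∂cg = g − c.
This gives a 9×27 integer matrix of rank 8; reducing to Smith normal form yields diagonal entries (1,1,1,1,1,1,1,1).

Boundary ∂_2: C_2 → C_1 sends each 2-simplex [p,q,r] to [q,r] − [p,r] + [p,q]. For instance
  ∂ehi = hi − ei + eh,
  ∂bei = ei − bi + be.
The 27×18 boundary matrix has rank 18 and Smith normal form diag(1,1,1,1,1,1,1,1,1,1,1,1,1,1,1,1,1,2).

Now H_k = ker ∂_k / im ∂_{k+1}, so:

  H_0: rank C_0 − rank ∂_1 = 9 − 8 = 1, and the invariant factors of ∂_1 are all 1, so H_0 = Z.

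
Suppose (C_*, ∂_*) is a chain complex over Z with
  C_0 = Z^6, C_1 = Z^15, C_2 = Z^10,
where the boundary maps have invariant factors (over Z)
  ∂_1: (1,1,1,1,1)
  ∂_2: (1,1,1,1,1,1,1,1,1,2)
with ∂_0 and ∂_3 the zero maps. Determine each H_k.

H_0 ≅ Z,  H_1 ≅ Z_2,  H_2 = 0.

H_0: b_0 = 6 − 0 − 5 = 1; torsion from ∂_1 factors > 1: none. So H_0 ≅ Z.
H_1: b_1 = 15 − 5 − 10 = 0; torsion from ∂_2 factors > 1: [2]. So H_1 ≅ Z_2.
H_2: b_2 = 10 − 10 − 0 = 0; torsion from ∂_3 factors > 1: none. So H_2 ≅ 0.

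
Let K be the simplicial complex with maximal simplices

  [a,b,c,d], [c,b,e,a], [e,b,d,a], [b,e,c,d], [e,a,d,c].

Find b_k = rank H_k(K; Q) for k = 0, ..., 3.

Order the vertices as a < b < c < d < e. Listing each simplex with vertices in this order, K has dimension 3 with simplices:

  0-simplices (5): a, b, c, d, e
  1-simplices (10): ab, ac, ad, ae, bc, bd, be, cd, ce, de
  2-simplices (10): abc, abd, abe, acd, ace, ade, bcd, bce, bde, cde
  3-simplices (5): abcd, abce, abde, acde, bcde

Hence C_0 ≅ Z^5, C_1 ≅ Z^10, C_2 ≅ Z^10, C_3 ≅ Z^5.

The boundary map ∂_1: C_1 → C_0 is given by ∂[p,q] = [q] − [p]. For instance
  ∂be = e − b.
The 5×10 boundary matrix has rank 4 and Smith normal form diag(1,1,1,1).

Boundary ∂_2: C_2 → C_1 maps a triangle to the signed sum of its edges. For instance
  ∂bcd = cd − bd + bc,
  ∂ace = ce − ae + ac.
The 10×10 boundary matrix has rank 6 and Smith normal form diag(1,1,1,1,1,1).

∂_3: C_3 → C_2 sends each 3-simplex σ to the alternating sum Σ_i (−1)^i (σ with its i-th vertex removed). For instance
  ∂acde = cde − ade + ace − acd,
  ∂abde = bde − ade + abe − abd.
This gives a 10×5 integer matrix of rank 4; reducing to Smith normal form yields diagonal entries (1,1,1,1).

Reading off H_k = ker ∂_k / im ∂_{k+1}:

  H_0: rank C_0 − rank ∂_1 = 5 − 4 = 1, and the invariant factors of ∂_1 are all 1, so H_0 ≅ Z.
  H_1: rank ker ∂_1 − rank ∂_2 = (10 − 4) − 6 = 0, and the invariant factors of ∂_2 are all 1, so H_1 ≅ 0.
  H_2: rank ker ∂_2 − rank ∂_3 = (10 − 6) − 4 = 0, and the invariant factors of ∂_3 are all 1, so H_2 ≅ 0.
  H_3: rank ker ∂_3 − rank ∂_4 = (5 − 4) − 0 = 1, and there is no ∂_4, so H_3 ≅ Z.

(K is a triangulation of the 3-sphere S^3.)

Hence the Betti numbers are b_0 = 1, b_1 = 0, b_2 = 0, b_3 = 1.

b_0 = 1, b_1 = 0, b_2 = 0, b_3 = 1.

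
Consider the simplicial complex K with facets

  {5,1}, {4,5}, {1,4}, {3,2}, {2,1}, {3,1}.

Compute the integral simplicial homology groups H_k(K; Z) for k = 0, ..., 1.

We work with the vertex ordering 1 < 2 < 3 < 4 < 5. The simplices of K, each written with vertices in increasing order, are:

  0-simplices (5): [1], [2], [3], [4], [5]
  1-simplices (6): [1,2], [1,3], [1,4], [1,5], [2,3], [4,5]

giving chain groups C_0 ≅ Z^5, C_1 ≅ Z^6.

∂_1: C_1 → C_0 maps an edge to its endpoints' difference, ∂[p,q] = q − p. For instance
  ∂[1,4] = [4] − [1].
The 5×6 boundary matrix has rank 4 and Smith normal form diag(1,1,1,1).

Computing H_k = (kernel of ∂_k) / (image of ∂_{k+1}):

  H_0: rank C_0 − rank ∂_1 = 5 − 4 = 1, and the invariant factors of ∂_1 are all 1, so H_0 ≅ Z.
  H_1: rank ker ∂_1 − rank ∂_2 = (6 − 4) − 0 = 2, and there is no ∂_2, so H_1 ≅ Z^2.

H_0 ≅ Z,  H_1 ≅ Z^2.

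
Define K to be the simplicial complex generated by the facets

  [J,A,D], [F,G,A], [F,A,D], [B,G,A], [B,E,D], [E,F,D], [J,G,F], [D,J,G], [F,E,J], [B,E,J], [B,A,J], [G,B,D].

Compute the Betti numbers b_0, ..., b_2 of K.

Take the total order A < B < D < E < F < G < J on the vertex set. Then K (dimension 2) consists of the simplices:

  0-simplices (7): A, B, D, E, F, G, J
  1-simplices (18): AB, AD, AF, AG, AJ, BD, BE, BG, BJ, DE, DF, DG, DJ, EF, EJ, FG, FJ, GJ
  2-simplices (12): ABG, ABJ, ADF, ADJ, AFG, BDE, BDG, BEJ, DEF, DGJ, EFJ, FGJ

Hence C_0 ≅ Z^7, C_1 ≅ Z^18, C_2 ≅ Z^12.

Boundary ∂_1: C_1 → C_0 maps an edge to its endpoints' difference, ∂[p,q] = q − p.
The resulting 7×18 matrix has rank 6, and its Smith normal form has invariant factors (1,1,1,1,1,1).

The boundary map ∂_2: C_2 → C_1 acts by ∂[p,q,r] = [q,r] − [p,r] + [p,q]. For instance
  ∂FGJ = GJ − FJ + FG,
  ∂ADF = DF − AF + AD.
As a 18×12 matrix over Z this has rank 12, with invariant factors (1,1,1,1,1,1,1,1,1,1,1,2).

From H_k ≅ ker(∂_k) / im(∂_{k+1}) we obtain:

  H_0: rank C_0 − rank ∂_1 = 7 − 6 = 1, and the invariant factors of ∂_1 are all 1, so H_0 ≅ Z.
  H_1: rank ker ∂_1 − rank ∂_2 = (18 − 6) − 12 = 0, and ∂_2 has invariant factor 2 > 1, so H_1 ≅ Z/2.
  H_2: rank ker ∂_2 − rank ∂_3 = (12 − 12) − 0 = 0, and there is no ∂_3, so H_2 ≅ 0.

As a check, the Euler characteristic is 7 − 18 + 12 = 1, which agrees with 1 − 0 + 0 = 1.
(K is a triangulation of the real projective plane RP^2.)

Hence the Betti numbers are b_0 = 1, b_1 = 0, b_2 = 0.

b_0 = 1, b_1 = 0, b_2 = 0.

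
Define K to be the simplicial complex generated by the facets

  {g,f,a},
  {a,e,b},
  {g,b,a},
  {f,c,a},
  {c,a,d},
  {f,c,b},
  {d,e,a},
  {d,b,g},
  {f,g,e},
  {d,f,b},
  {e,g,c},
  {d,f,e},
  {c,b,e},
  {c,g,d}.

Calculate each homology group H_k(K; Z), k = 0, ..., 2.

H_0 = Z,  H_1 = Z^2,  H_2 = Z.

Fix the vertex order a < b < c < d < e < f < g and write every simplex with vertices in increasing order. Then dim K = 2 and the simplices of K are:

  0-simplices (7): a, b, c, d, e, f, g
  1-simplices (21): ab, ac, ad, ae, af, ag, bc, bd, be, bf, bg, cd, ce, cf, cg, de, df, dg, ef, eg, fg
  2-simplices (14): abe, abg, acd, acf, ade, afg, bce, bcf, bdf, bdg, cdg, ceg, def, efg

so the chain groups are C_0 ≅ Z^7, C_1 ≅ Z^21, C_2 ≅ Z^14.

∂_1: C_1 → C_0 maps an edge to its endpoints' difference, ∂[p,q] = q − p. For instance
  ∂bc = c − b.
The 7×21 boundary matrix has rank 6 and Smith normal form diag(1,1,1,1,1,1).

Boundary ∂_2: C_2 → C_1 acts by ∂[p,q,r] = [q,r] − [p,r] + [p,q]. For instance
  ∂acd = cd − ad + ac,
  ∂cdg = dg − cg + cd.
The resulting 21×14 matrix has rank 13, and its Smith normal form has invariant factors (1,1,1,1,1,1,1,1,1,1,1,1,1).

Reading off H_k = ker ∂_k / im ∂_{k+1}:

  H_0: rank C_0 − rank ∂_1 = 7 − 6 = 1, and the invariant factors of ∂_1 are all 1, so H_0 = Z.
  H_1: rank ker ∂_1 − rank ∂_2 = (21 − 6) − 13 = 2, and the invariant factors of ∂_2 are all 1, so H_1 = Z^2.
  H_2: rank ker ∂_2 − rank ∂_3 = (14 − 13) − 0 = 1, and there is no ∂_3, so H_2 = Z.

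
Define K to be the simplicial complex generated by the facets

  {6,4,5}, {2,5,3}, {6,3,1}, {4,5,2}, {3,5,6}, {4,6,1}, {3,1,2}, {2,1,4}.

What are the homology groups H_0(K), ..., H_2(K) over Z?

Order the vertices as 1 < 2 < 3 < 4 < 5 < 6. Listing each simplex with vertices in this order, K has dimension 2 with simplices:

  0-simplices (6): [1], [2], [3], [4], [5], [6]
  1-simplices (12): [1,2], [1,3], [1,4], [1,6], [2,3], [2,4], [2,5], [3,5], [3,6], [4,5], [4,6], [5,6]
  2-simplices (8): [1,2,3], [1,2,4], [1,3,6], [1,4,6], [2,3,5], [2,4,5], [3,5,6], [4,5,6]

giving chain groups C_0 ≅ Z^6, C_1 ≅ Z^12, C_2 ≅ Z^8.

∂_1: C_1 → C_0 sends each edge [p,q] (with p < q) to q − p. For instance
  ∂[5,6] = [6] − [5].
The resulting 6×12 matrix has rank 5, and its Smith normal form has invariant factors (1,1,1,1,1).

The boundary map ∂_2: C_2 → C_1 sends each 2-simplex [p,q,r] to [q,r] − [p,r] + [p,q]. For instance
  ∂[1,4,6] = [4,6] − [1,6] + [1,4],
  ∂[1,2,4] = [2,4] − [1,4] + [1,2].
The resulting 12×8 matrix has rank 7, and its Smith normal form has invariant factors (1,1,1,1,1,1,1).

Now H_k = ker ∂_k / im ∂_{k+1}, so:

  H_0: rank C_0 − rank ∂_1 = 6 − 5 = 1, and the invariant factors of ∂_1 are all 1, so H_0 ≅ Z.
  H_1: rank ker ∂_1 − rank ∂_2 = (12 − 5) − 7 = 0, and the invariant factors of ∂_2 are all 1, so H_1 ≅ 0.
  H_2: rank ker ∂_2 − rank ∂_3 = (8 − 7) − 0 = 1, and there is no ∂_3, so H_2 ≅ Z.

H_0 ≅ Z,  H_1 = 0,  H_2 ≅ Z.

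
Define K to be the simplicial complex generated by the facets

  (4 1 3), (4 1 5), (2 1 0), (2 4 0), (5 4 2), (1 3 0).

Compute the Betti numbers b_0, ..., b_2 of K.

Order the vertices as 0 < 1 < 2 < 3 < 4 < 5. Listing each simplex with vertices in this order, K has dimension 2 with simplices:

  0-simplices (6): [0], [1], [2], [3], [4], [5]
  1-simplices (12): [0,1], [0,2], [0,3], [0,4], [1,2], [1,3], [1,4], [1,5], [2,4], [2,5], [3,4], [4,5]
  2-simplices (6): [0,1,2], [0,1,3], [0,2,4], [1,3,4], [1,4,5], [2,4,5]

giving chain groups C_0 ≅ Z^6, C_1 ≅ Z^12, C_2 ≅ Z^6.

Boundary ∂_1: C_1 → C_0 maps an edge to its endpoints' difference, ∂[p,q] = q − p. For instance
  ∂[2,5] = [5] − [2].
As a 6×12 matrix over Z this has rank 5, with invariant factors (1,1,1,1,1).

∂_2: C_2 → C_1 acts by ∂[p,q,r] = [q,r] − [p,r] + [p,q]. For instance
  ∂[2,4,5] = [4,5] − [2,5] + [2,4],
  ∂[0,1,2] = [1,2] − [0,2] + [0,1].
The 12×6 boundary matrix has rank 6 and Smith normal form diag(1,1,1,1,1,1).

Reading off H_k = ker ∂_k / im ∂_{k+1}:

  H_0: rank C_0 − rank ∂_1 = 6 − 5 = 1, and the invariant factors of ∂_1 are all 1, so H_0 ≅ Z.
  H_1: rank ker ∂_1 − rank ∂_2 = (12 − 5) − 6 = 1, and the invariant factors of ∂_2 are all 1, so H_1 ≅ Z.
  H_2: rank ker ∂_2 − rank ∂_3 = (6 − 6) − 0 = 0, and there is no ∂_3, so H_2 ≅ 0.

(K is a triangulation of the cylinder S^1 x I.)

Hence the Betti numbers are b_0 = 1, b_1 = 1, b_2 = 0.

b_0 = 1, b_1 = 1, b_2 = 0.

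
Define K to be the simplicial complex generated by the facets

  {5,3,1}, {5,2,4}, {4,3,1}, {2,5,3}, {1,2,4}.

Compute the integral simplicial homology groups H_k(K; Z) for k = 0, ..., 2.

H_0 ≅ Z,  H_1 ≅ Z,  H_2 = 0.

Order the vertices as 1 < 2 < 3 < 4 < 5. Listing each simplex with vertices in this order, K has dimension 2 with simplices:

  0-simplices (5): [1], [2], [3], [4], [5]
  1-simplices (10): [1,2], [1,3], [1,4], [1,5], [2,3], [2,4], [2,5], [3,4], [3,5], [4,5]
  2-simplices (5): [1,2,4], [1,3,4], [1,3,5], [2,3,5], [2,4,5]

giving chain groups C_0 ≅ Z^5, C_1 ≅ Z^10, C_2 ≅ Z^5.

∂_1: C_1 → C_0 is given by ∂[p,q] = [q] − [p].
The resulting 5×10 matrix has rank 4, and its Smith normal form has invariant factors (1,1,1,1).

Boundary ∂_2: C_2 → C_1 sends each 2-simplex [p,q,r] to [q,r] − [p,r] + [p,q]. For instance
  ∂[2,3,5] = [3,5] − [2,5] + [2,3],
  ∂[2,4,5] = [4,5] − [2,5] + [2,4].
The 10×5 boundary matrix has rank 5 and Smith normal form diag(1,1,1,1,1).

Computing H_k = (kernel of ∂_k) / (image of ∂_{k+1}):

  H_0: rank C_0 − rank ∂_1 = 5 − 4 = 1, and the invariant factors of ∂_1 are all 1, so H_0 ≅ Z.
  H_1: rank ker ∂_1 − rank ∂_2 = (10 − 4) − 5 = 1, and the invariant factors of ∂_2 are all 1, so H_1 ≅ Z.
  H_2: rank ker ∂_2 − rank ∂_3 = (5 − 5) − 0 = 0, and there is no ∂_3, so H_2 ≅ 0.

As a check, the Euler characteristic is 5 − 10 + 5 = 0, which agrees with 1 − 1 + 0 = 0.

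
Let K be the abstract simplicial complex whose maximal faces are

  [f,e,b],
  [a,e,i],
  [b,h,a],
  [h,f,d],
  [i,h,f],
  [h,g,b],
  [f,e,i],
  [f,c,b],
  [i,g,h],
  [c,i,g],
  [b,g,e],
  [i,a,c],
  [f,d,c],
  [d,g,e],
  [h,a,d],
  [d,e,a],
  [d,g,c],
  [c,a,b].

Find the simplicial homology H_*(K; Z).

Order the vertices as a < b < c < d < e < f < g < h < i. Listing each simplex with vertices in this order, K has dimension 2 with simplices:

  0-simplices (9): a, b, c, d, e, f, g, h, i
  1-simplices (27): ab, ac, ad, ae, ah, ai, bc, be, bf, bg, bh, cd, cf, cg, ci, de, df, dg, dh, ef, eg, ei, fh, fi, gh, gi, hi
  2-simplices (18): abc, abh, aci, ade, adh, aei, bcf, bef, beg, bgh, cdf, cdg, cgi, deg, dfh, efi, fhi, ghi

giving chain groups C_0 ≅ Z^9, C_1 ≅ Z^27, C_2 ≅ Z^18.

Boundary ∂_1: C_1 → C_0 is given by ∂[p,q] = [q] − [p].
As a 9×27 matrix over Z this has rank 8, with invariant factors (1,1,1,1,1,1,1,1).

The boundary map ∂_2: C_2 → C_1 acts by ∂[p,q,r] = [q,r] − [p,r] + [p,q]. For instance
  ∂cdf = df − cf + cd,
  ∂cgi = gi − ci + cg.
This gives a 27×18 integer matrix of rank 17; reducing to Smith normal form yields diagonal entries (1,1,1,1,1,1,1,1,1,1,1,1,1,1,1,1,1).

Computing H_k = (kernel of ∂_k) / (image of ∂_{k+1}):

  H_0: rank C_0 − rank ∂_1 = 9 − 8 = 1, and the invariant factors of ∂_1 are all 1, so H_0 = Z.
  H_1: rank ker ∂_1 − rank ∂_2 = (27 − 8) − 17 = 2, and the invariant factors of ∂_2 are all 1, so H_1 = Z^2.
  H_2: rank ker ∂_2 − rank ∂_3 = (18 − 17) − 0 = 1, and there is no ∂_3, so H_2 = Z.

H_0 ≅ Z,  H_1 ≅ Z^2,  H_2 ≅ Z.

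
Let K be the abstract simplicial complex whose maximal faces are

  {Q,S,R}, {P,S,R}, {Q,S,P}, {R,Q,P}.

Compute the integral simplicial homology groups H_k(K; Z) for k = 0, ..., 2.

H_0 ≅ Z,  H_1 = 0,  H_2 ≅ Z.

We work with the vertex ordering P < Q < R < S. The simplices of K, each written with vertices in increasing order, are:

  0-simplices (4): P, Q, R, S
  1-simplices (6): PQ, PR, PS, QR, QS, RS
  2-simplices (4): PQR, PQS, PRS, QRS

Hence C_0 ≅ Z^4, C_1 ≅ Z^6, C_2 ≅ Z^4.

Boundary ∂_1: C_1 → C_0 maps an edge to its endpoints' difference, ∂[p,q] = q − p.
The 4×6 boundary matrix has rank 3 and Smith normal form diag(1,1,1).

The boundary map ∂_2: C_2 → C_1 acts by ∂[p,q,r] = [q,r] − [p,r] + [p,q]. For instance
  ∂PQS = QS − PS + PQ,
  ∂QRS = RS − QS + QR.
The 6×4 boundary matrix has rank 3 and Smith normal form diag(1,1,1).

From H_k ≅ ker(∂_k) / im(∂_{k+1}) we obtain:

  H_0: rank C_0 − rank ∂_1 = 4 − 3 = 1, and the invariant factors of ∂_1 are all 1, so H_0 ≅ Z.
  H_1: rank ker ∂_1 − rank ∂_2 = (6 − 3) − 3 = 0, and the invariant factors of ∂_2 are all 1, so H_1 ≅ 0.
  H_2: rank ker ∂_2 − rank ∂_3 = (4 − 3) − 0 = 1, and there is no ∂_3, so H_2 ≅ Z.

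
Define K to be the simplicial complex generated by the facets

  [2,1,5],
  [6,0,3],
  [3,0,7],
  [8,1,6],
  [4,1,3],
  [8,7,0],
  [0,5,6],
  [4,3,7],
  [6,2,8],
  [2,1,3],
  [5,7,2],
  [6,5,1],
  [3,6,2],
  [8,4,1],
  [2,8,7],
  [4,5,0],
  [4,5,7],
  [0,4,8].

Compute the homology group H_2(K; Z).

We work with the vertex ordering 0 < 1 < 2 < 3 < 4 < 5 < 6 < 7 < 8. The simplices of K, each written with vertices in increasing order, are:

  0-simplices (9): [0], [1], [2], [3], [4], [5], [6], [7], [8]
  1-simplices (27): (27 of them)
  2-simplices (18): [0,3,6], [0,3,7], [0,4,5], [0,4,8], [0,5,6], [0,7,8], [1,2,3], [1,2,5], [1,3,4], [1,4,8], [1,5,6], [1,6,8], [2,3,6], [2,5,7], [2,6,8], [2,7,8], [3,4,7], [4,5,7]

so the chain groups are C_0 ≅ Z^9, C_1 ≅ Z^27, C_2 ≅ Z^18.

∂_1: C_1 → C_0 maps an edge to its endpoints' difference, ∂[p,q] = q − p.
The 9×27 boundary matrix has rank 8 and Smith normal form diag(1,1,1,1,1,1,1,1).

Boundary ∂_2: C_2 → C_1 maps a triangle to the signed sum of its edges. For instance
  ∂[1,6,8] = [6,8] − [1,8] + [1,6],
  ∂[4,5,7] = [5,7] − [4,7] + [4,5].
As a 27×18 matrix over Z this has rank 18, with invariant factors (1,1,1,1,1,1,1,1,1,1,1,1,1,1,1,1,1,2).

Now H_k = ker ∂_k / im ∂_{k+1}, so:

  H_2: rank ker ∂_2 − rank ∂_3 = (18 − 18) − 0 = 0, and there is no ∂_3, so H_2 ≅ 0.

(K is a triangulation of the Klein bottle.)

H_2 = 0.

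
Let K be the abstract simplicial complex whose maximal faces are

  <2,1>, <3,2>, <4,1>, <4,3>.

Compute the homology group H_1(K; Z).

H_1 ≅ Z.

We work with the vertex ordering 1 < 2 < 3 < 4. The simplices of K, each written with vertices in increasing order, are:

  0-simplices (4): [1], [2], [3], [4]
  1-simplices (4): [1,2], [1,4], [2,3], [3,4]

giving chain groups C_0 ≅ Z^4, C_1 ≅ Z^4.

Boundary ∂_1: C_1 → C_0 maps an edge to its endpoints' difference, ∂[p,q] = q − p. For instance
  ∂[1,2] = [2] − [1].
The resulting 4×4 matrix has rank 3, and its Smith normal form has invariant factors (1,1,1).

Now H_k = ker ∂_k / im ∂_{k+1}, so:

  H_1: rank ker ∂_1 − rank ∂_2 = (4 − 3) − 0 = 1, and there is no ∂_2, so H_1 = Z.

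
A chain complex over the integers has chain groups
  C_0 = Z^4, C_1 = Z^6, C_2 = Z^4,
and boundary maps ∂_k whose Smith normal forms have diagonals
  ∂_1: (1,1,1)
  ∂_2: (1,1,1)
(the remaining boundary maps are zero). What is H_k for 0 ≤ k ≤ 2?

H_0: b_0 = 4 − 0 − 3 = 1; torsion from ∂_1 factors > 1: none. So H_0 = Z.
H_1: b_1 = 6 − 3 − 3 = 0; torsion from ∂_2 factors > 1: none. So H_1 = 0.
H_2: b_2 = 4 − 3 − 0 = 1; torsion from ∂_3 factors > 1: none. So H_2 = Z.

H_0 = Z,  H_1 = 0,  H_2 = Z.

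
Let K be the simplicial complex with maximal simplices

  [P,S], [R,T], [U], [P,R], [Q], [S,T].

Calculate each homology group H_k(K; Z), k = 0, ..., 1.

H_0 ≅ Z^3,  H_1 ≅ Z.

We work with the vertex ordering P < Q < R < S < T < U. The simplices of K, each written with vertices in increasing order, are:

  0-simplices (6): P, Q, R, S, T, U
  1-simplices (4): PR, PS, RT, ST

Hence C_0 ≅ Z^6, C_1 ≅ Z^4.

∂_1: C_1 → C_0 maps an edge to its endpoints' difference, ∂[p,q] = q − p.
The resulting 6×4 matrix has rank 3, and its Smith normal form has invariant factors (1,1,1).

From H_k ≅ ker(∂_k) / im(∂_{k+1}) we obtain:

  H_0: rank C_0 − rank ∂_1 = 6 − 3 = 3, and the invariant factors of ∂_1 are all 1, so H_0 ≅ Z^3.
  H_1: rank ker ∂_1 − rank ∂_2 = (4 − 3) − 0 = 1, and there is no ∂_2, so H_1 ≅ Z.

As a check, the Euler characteristic is 6 − 4 = 2, which agrees with 3 − 1 = 2.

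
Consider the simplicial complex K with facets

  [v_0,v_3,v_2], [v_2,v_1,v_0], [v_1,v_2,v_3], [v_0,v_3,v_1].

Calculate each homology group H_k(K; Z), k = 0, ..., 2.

We work with the vertex ordering v_0 < v_1 < v_2 < v_3. The simplices of K, each written with vertices in increasing order, are:

  0-simplices (4): [v_0], [v_1], [v_2], [v_3]
  1-simplices (6): [v_0,v_1], [v_0,v_2], [v_0,v_3], [v_1,v_2], [v_1,v_3], [v_2,v_3]
  2-simplices (4): [v_0,v_1,v_2], [v_0,v_1,v_3], [v_0,v_2,v_3], [v_1,v_2,v_3]

Hence C_0 ≅ Z^4, C_1 ≅ Z^6, C_2 ≅ Z^4.

The boundary map ∂_1: C_1 → C_0 maps an edge to its endpoints' difference, ∂[p,q] = q − p.
The 4×6 boundary matrix has rank 3 and Smith normal form diag(1,1,1).

The boundary map ∂_2: C_2 → C_1 acts by ∂[p,q,r] = [q,r] − [p,r] + [p,q]. For instance
  ∂[v_1,v_2,v_3] = [v_2,v_3] − [v_1,v_3] + [v_1,v_2],
  ∂[v_0,v_2,v_3] = [v_2,v_3] − [v_0,v_3] + [v_0,v_2].
This gives a 6×4 integer matrix of rank 3; reducing to Smith normal form yields diagonal entries (1,1,1).

Now H_k = ker ∂_k / im ∂_{k+1}, so:

  H_0: rank C_0 − rank ∂_1 = 4 − 3 = 1, and the invariant factors of ∂_1 are all 1, so H_0 = Z.
  H_1: rank ker ∂_1 − rank ∂_2 = (6 − 3) − 3 = 0, and the invariant factors of ∂_2 are all 1, so H_1 = 0.
  H_2: rank ker ∂_2 − rank ∂_3 = (4 − 3) − 0 = 1, and there is no ∂_3, so H_2 = Z.

(K is a triangulation of the 2-sphere S^2.)

H_0 = Z,  H_1 = 0,  H_2 = Z.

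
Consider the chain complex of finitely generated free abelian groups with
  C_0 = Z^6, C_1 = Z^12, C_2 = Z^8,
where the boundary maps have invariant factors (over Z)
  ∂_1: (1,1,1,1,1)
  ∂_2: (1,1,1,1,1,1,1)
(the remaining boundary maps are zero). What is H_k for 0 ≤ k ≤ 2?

H_0 = Z,  H_1 = 0,  H_2 = Z.

H_0: b_0 = 6 − 0 − 5 = 1; torsion from ∂_1 factors > 1: none. So H_0 = Z.
H_1: b_1 = 12 − 5 − 7 = 0; torsion from ∂_2 factors > 1: none. So H_1 = 0.
H_2: b_2 = 8 − 7 − 0 = 1; torsion from ∂_3 factors > 1: none. So H_2 = Z.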